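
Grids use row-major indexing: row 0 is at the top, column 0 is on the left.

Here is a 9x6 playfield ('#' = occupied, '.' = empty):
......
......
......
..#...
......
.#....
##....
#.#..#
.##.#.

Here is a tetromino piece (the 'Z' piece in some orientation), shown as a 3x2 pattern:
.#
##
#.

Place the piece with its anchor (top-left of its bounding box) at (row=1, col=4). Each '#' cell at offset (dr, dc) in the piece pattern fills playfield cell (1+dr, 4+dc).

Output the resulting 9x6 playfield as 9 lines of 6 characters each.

Fill (1+0,4+1) = (1,5)
Fill (1+1,4+0) = (2,4)
Fill (1+1,4+1) = (2,5)
Fill (1+2,4+0) = (3,4)

Answer: ......
.....#
....##
..#.#.
......
.#....
##....
#.#..#
.##.#.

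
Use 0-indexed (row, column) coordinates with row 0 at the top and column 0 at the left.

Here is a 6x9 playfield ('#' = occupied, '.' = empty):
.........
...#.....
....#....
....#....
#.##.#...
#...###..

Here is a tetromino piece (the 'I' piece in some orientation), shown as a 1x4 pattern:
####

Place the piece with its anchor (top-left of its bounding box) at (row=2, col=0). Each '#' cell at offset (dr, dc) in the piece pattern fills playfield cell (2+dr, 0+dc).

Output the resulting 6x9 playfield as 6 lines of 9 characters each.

Answer: .........
...#.....
#####....
....#....
#.##.#...
#...###..

Derivation:
Fill (2+0,0+0) = (2,0)
Fill (2+0,0+1) = (2,1)
Fill (2+0,0+2) = (2,2)
Fill (2+0,0+3) = (2,3)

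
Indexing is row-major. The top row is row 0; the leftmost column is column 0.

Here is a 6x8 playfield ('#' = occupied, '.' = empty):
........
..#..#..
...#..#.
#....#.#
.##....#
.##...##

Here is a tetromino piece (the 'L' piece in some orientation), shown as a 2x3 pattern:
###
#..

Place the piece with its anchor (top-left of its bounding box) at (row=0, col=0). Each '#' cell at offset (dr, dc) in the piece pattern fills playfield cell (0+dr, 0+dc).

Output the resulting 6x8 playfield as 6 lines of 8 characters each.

Answer: ###.....
#.#..#..
...#..#.
#....#.#
.##....#
.##...##

Derivation:
Fill (0+0,0+0) = (0,0)
Fill (0+0,0+1) = (0,1)
Fill (0+0,0+2) = (0,2)
Fill (0+1,0+0) = (1,0)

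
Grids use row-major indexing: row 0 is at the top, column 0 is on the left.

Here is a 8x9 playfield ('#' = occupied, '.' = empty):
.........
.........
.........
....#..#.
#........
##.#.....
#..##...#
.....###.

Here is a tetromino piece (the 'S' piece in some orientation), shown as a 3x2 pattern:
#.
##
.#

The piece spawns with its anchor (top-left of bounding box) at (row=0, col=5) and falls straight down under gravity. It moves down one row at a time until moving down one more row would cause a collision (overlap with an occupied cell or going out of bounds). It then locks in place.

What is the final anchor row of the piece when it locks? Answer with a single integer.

Spawn at (row=0, col=5). Try each row:
  row 0: fits
  row 1: fits
  row 2: fits
  row 3: fits
  row 4: fits
  row 5: blocked -> lock at row 4

Answer: 4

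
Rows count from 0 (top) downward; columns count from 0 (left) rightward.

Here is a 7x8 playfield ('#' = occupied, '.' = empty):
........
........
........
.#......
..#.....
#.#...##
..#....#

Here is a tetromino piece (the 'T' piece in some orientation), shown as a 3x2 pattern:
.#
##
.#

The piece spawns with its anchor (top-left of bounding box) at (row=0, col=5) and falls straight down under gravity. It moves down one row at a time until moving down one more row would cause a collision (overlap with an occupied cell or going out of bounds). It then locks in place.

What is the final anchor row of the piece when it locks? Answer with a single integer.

Spawn at (row=0, col=5). Try each row:
  row 0: fits
  row 1: fits
  row 2: fits
  row 3: blocked -> lock at row 2

Answer: 2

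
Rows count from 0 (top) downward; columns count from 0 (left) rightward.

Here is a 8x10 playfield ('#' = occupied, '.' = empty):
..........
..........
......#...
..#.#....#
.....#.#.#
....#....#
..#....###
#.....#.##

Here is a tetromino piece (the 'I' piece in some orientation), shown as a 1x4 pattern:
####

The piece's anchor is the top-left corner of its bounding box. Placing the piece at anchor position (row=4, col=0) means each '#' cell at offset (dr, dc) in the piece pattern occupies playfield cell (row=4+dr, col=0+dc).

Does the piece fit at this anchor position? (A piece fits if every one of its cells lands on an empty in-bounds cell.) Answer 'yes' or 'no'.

Answer: yes

Derivation:
Check each piece cell at anchor (4, 0):
  offset (0,0) -> (4,0): empty -> OK
  offset (0,1) -> (4,1): empty -> OK
  offset (0,2) -> (4,2): empty -> OK
  offset (0,3) -> (4,3): empty -> OK
All cells valid: yes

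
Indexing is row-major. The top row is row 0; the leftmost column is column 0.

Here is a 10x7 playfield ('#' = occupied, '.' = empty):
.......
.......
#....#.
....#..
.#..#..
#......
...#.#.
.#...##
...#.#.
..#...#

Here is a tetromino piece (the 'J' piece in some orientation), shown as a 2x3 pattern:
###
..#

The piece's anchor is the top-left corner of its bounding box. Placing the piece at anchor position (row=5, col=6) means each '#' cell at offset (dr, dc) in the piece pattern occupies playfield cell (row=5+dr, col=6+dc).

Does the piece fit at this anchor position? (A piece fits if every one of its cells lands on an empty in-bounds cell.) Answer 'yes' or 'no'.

Check each piece cell at anchor (5, 6):
  offset (0,0) -> (5,6): empty -> OK
  offset (0,1) -> (5,7): out of bounds -> FAIL
  offset (0,2) -> (5,8): out of bounds -> FAIL
  offset (1,2) -> (6,8): out of bounds -> FAIL
All cells valid: no

Answer: no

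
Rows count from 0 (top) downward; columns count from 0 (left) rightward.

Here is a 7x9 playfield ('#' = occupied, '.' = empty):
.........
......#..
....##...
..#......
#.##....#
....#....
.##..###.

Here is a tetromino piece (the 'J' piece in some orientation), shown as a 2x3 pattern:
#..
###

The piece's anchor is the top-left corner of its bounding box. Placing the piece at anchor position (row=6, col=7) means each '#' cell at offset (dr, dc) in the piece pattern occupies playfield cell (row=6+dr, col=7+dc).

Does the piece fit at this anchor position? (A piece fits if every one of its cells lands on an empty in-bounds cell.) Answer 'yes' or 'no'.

Check each piece cell at anchor (6, 7):
  offset (0,0) -> (6,7): occupied ('#') -> FAIL
  offset (1,0) -> (7,7): out of bounds -> FAIL
  offset (1,1) -> (7,8): out of bounds -> FAIL
  offset (1,2) -> (7,9): out of bounds -> FAIL
All cells valid: no

Answer: no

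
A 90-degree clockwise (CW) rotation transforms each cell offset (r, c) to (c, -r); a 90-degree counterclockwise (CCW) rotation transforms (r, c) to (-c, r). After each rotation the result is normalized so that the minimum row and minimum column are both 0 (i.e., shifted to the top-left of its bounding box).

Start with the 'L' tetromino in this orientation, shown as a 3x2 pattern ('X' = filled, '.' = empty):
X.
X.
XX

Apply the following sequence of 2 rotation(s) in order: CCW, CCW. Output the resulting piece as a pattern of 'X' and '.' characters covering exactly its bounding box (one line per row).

Answer: XX
.X
.X

Derivation:
Start:
X.
X.
XX
After rotation 1 (CCW):
..X
XXX
After rotation 2 (CCW):
XX
.X
.X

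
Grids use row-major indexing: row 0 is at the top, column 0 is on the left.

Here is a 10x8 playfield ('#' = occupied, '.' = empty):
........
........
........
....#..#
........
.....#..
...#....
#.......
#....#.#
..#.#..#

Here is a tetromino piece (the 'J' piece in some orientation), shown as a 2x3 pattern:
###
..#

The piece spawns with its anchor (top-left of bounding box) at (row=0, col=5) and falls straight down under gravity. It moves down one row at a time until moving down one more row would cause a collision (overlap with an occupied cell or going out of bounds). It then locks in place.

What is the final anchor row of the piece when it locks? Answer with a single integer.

Answer: 1

Derivation:
Spawn at (row=0, col=5). Try each row:
  row 0: fits
  row 1: fits
  row 2: blocked -> lock at row 1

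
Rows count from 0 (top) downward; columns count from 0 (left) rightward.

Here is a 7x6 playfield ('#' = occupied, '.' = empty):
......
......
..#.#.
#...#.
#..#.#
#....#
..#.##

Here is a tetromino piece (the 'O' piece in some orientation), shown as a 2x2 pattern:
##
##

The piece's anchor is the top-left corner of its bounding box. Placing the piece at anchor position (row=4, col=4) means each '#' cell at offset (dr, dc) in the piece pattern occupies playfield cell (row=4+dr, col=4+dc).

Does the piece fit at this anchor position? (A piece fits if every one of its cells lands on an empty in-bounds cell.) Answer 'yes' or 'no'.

Answer: no

Derivation:
Check each piece cell at anchor (4, 4):
  offset (0,0) -> (4,4): empty -> OK
  offset (0,1) -> (4,5): occupied ('#') -> FAIL
  offset (1,0) -> (5,4): empty -> OK
  offset (1,1) -> (5,5): occupied ('#') -> FAIL
All cells valid: no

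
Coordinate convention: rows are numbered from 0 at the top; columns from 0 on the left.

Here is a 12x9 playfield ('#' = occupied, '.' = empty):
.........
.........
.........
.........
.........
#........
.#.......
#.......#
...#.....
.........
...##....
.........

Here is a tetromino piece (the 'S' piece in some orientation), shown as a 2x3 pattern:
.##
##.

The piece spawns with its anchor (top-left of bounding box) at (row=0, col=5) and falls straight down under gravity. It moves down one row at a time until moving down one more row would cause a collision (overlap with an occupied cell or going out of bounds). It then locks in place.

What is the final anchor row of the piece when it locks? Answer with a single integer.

Spawn at (row=0, col=5). Try each row:
  row 0: fits
  row 1: fits
  row 2: fits
  row 3: fits
  row 4: fits
  row 5: fits
  row 6: fits
  row 7: fits
  row 8: fits
  row 9: fits
  row 10: fits
  row 11: blocked -> lock at row 10

Answer: 10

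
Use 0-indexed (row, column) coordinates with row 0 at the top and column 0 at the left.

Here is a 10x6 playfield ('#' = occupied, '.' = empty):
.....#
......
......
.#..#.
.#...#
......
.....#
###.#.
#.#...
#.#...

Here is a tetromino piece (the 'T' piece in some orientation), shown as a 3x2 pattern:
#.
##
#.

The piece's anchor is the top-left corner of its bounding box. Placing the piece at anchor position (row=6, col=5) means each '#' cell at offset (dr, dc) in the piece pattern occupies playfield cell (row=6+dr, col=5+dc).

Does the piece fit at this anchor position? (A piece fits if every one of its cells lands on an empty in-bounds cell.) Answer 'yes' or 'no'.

Answer: no

Derivation:
Check each piece cell at anchor (6, 5):
  offset (0,0) -> (6,5): occupied ('#') -> FAIL
  offset (1,0) -> (7,5): empty -> OK
  offset (1,1) -> (7,6): out of bounds -> FAIL
  offset (2,0) -> (8,5): empty -> OK
All cells valid: no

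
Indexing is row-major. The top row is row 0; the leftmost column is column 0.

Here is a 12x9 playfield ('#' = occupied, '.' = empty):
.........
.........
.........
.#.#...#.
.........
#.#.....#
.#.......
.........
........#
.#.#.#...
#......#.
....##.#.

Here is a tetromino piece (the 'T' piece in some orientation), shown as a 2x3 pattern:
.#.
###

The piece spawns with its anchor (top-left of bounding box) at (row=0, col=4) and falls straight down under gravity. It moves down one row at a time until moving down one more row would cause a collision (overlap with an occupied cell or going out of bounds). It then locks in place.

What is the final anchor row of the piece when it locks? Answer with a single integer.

Answer: 7

Derivation:
Spawn at (row=0, col=4). Try each row:
  row 0: fits
  row 1: fits
  row 2: fits
  row 3: fits
  row 4: fits
  row 5: fits
  row 6: fits
  row 7: fits
  row 8: blocked -> lock at row 7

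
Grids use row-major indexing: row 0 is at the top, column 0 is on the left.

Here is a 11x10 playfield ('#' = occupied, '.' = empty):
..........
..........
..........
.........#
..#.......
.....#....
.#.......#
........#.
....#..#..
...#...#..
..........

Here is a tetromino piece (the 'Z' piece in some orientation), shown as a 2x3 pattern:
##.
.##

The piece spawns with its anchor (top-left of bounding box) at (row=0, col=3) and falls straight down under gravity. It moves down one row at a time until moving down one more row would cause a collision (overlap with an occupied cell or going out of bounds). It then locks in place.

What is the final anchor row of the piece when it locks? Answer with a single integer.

Answer: 3

Derivation:
Spawn at (row=0, col=3). Try each row:
  row 0: fits
  row 1: fits
  row 2: fits
  row 3: fits
  row 4: blocked -> lock at row 3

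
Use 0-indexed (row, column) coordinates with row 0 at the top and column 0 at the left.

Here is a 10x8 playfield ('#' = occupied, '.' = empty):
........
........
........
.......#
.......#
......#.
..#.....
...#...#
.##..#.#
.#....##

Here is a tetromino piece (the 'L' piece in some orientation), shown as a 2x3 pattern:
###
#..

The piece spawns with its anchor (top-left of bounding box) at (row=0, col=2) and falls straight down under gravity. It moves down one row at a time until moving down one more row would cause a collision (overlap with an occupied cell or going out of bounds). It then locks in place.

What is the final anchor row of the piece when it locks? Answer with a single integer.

Answer: 4

Derivation:
Spawn at (row=0, col=2). Try each row:
  row 0: fits
  row 1: fits
  row 2: fits
  row 3: fits
  row 4: fits
  row 5: blocked -> lock at row 4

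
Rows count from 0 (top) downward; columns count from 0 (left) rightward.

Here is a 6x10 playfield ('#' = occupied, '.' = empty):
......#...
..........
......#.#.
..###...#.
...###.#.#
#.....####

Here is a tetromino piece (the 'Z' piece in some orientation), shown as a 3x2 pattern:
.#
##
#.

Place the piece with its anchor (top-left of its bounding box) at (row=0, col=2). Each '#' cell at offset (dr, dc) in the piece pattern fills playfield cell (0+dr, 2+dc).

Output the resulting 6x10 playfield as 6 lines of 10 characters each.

Fill (0+0,2+1) = (0,3)
Fill (0+1,2+0) = (1,2)
Fill (0+1,2+1) = (1,3)
Fill (0+2,2+0) = (2,2)

Answer: ...#..#...
..##......
..#...#.#.
..###...#.
...###.#.#
#.....####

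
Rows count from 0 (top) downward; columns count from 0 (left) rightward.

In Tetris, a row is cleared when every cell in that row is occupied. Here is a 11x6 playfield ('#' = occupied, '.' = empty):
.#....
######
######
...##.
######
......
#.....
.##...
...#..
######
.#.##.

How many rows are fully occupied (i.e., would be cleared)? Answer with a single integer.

Answer: 4

Derivation:
Check each row:
  row 0: 5 empty cells -> not full
  row 1: 0 empty cells -> FULL (clear)
  row 2: 0 empty cells -> FULL (clear)
  row 3: 4 empty cells -> not full
  row 4: 0 empty cells -> FULL (clear)
  row 5: 6 empty cells -> not full
  row 6: 5 empty cells -> not full
  row 7: 4 empty cells -> not full
  row 8: 5 empty cells -> not full
  row 9: 0 empty cells -> FULL (clear)
  row 10: 3 empty cells -> not full
Total rows cleared: 4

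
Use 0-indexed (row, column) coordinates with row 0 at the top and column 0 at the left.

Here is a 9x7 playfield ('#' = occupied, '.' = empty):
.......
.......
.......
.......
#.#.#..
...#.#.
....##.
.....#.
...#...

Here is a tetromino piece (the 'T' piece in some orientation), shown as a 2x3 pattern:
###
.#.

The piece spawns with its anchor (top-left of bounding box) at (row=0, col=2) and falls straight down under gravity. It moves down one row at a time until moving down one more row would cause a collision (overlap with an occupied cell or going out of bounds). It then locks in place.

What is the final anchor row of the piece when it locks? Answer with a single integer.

Spawn at (row=0, col=2). Try each row:
  row 0: fits
  row 1: fits
  row 2: fits
  row 3: fits
  row 4: blocked -> lock at row 3

Answer: 3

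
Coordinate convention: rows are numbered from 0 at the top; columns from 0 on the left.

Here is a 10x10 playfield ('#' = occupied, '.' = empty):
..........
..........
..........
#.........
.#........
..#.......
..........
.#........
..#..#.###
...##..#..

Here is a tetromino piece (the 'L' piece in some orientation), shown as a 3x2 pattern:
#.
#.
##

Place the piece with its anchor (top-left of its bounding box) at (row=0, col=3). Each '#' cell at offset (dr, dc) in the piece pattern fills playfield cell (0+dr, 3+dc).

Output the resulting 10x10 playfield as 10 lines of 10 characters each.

Answer: ...#......
...#......
...##.....
#.........
.#........
..#.......
..........
.#........
..#..#.###
...##..#..

Derivation:
Fill (0+0,3+0) = (0,3)
Fill (0+1,3+0) = (1,3)
Fill (0+2,3+0) = (2,3)
Fill (0+2,3+1) = (2,4)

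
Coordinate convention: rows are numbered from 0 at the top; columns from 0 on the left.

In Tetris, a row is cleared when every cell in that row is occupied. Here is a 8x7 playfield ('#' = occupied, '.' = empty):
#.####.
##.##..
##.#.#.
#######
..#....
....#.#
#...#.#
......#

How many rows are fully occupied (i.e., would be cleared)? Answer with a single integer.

Answer: 1

Derivation:
Check each row:
  row 0: 2 empty cells -> not full
  row 1: 3 empty cells -> not full
  row 2: 3 empty cells -> not full
  row 3: 0 empty cells -> FULL (clear)
  row 4: 6 empty cells -> not full
  row 5: 5 empty cells -> not full
  row 6: 4 empty cells -> not full
  row 7: 6 empty cells -> not full
Total rows cleared: 1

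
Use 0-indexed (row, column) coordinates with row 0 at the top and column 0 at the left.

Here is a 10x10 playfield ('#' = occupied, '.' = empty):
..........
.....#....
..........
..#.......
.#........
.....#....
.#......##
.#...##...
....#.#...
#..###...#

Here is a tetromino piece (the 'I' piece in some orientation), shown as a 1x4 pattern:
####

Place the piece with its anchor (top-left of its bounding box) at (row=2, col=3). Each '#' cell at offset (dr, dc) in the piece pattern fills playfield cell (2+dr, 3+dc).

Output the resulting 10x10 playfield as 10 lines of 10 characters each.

Fill (2+0,3+0) = (2,3)
Fill (2+0,3+1) = (2,4)
Fill (2+0,3+2) = (2,5)
Fill (2+0,3+3) = (2,6)

Answer: ..........
.....#....
...####...
..#.......
.#........
.....#....
.#......##
.#...##...
....#.#...
#..###...#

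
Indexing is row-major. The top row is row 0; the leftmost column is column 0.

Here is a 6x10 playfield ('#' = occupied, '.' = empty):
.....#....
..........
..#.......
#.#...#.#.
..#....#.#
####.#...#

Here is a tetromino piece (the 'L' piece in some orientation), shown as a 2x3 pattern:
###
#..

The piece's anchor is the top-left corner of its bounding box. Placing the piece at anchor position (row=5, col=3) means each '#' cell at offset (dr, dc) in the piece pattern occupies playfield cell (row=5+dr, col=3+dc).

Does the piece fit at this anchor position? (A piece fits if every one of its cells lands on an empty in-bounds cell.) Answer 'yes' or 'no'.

Check each piece cell at anchor (5, 3):
  offset (0,0) -> (5,3): occupied ('#') -> FAIL
  offset (0,1) -> (5,4): empty -> OK
  offset (0,2) -> (5,5): occupied ('#') -> FAIL
  offset (1,0) -> (6,3): out of bounds -> FAIL
All cells valid: no

Answer: no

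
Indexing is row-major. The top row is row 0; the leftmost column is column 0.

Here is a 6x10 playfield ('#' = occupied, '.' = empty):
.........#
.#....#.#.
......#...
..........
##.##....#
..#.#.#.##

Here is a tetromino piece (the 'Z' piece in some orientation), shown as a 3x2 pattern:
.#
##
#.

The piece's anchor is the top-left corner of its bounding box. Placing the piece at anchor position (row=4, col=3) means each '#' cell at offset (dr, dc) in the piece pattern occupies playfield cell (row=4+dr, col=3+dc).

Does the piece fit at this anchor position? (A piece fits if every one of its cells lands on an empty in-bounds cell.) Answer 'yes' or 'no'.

Answer: no

Derivation:
Check each piece cell at anchor (4, 3):
  offset (0,1) -> (4,4): occupied ('#') -> FAIL
  offset (1,0) -> (5,3): empty -> OK
  offset (1,1) -> (5,4): occupied ('#') -> FAIL
  offset (2,0) -> (6,3): out of bounds -> FAIL
All cells valid: no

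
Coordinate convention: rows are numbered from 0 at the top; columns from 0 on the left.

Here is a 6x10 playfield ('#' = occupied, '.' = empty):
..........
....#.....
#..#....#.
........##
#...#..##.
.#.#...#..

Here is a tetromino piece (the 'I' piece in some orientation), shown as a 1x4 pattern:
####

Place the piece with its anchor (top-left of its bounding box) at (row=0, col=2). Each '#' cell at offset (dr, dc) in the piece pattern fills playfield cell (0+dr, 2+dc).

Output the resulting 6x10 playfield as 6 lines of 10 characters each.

Fill (0+0,2+0) = (0,2)
Fill (0+0,2+1) = (0,3)
Fill (0+0,2+2) = (0,4)
Fill (0+0,2+3) = (0,5)

Answer: ..####....
....#.....
#..#....#.
........##
#...#..##.
.#.#...#..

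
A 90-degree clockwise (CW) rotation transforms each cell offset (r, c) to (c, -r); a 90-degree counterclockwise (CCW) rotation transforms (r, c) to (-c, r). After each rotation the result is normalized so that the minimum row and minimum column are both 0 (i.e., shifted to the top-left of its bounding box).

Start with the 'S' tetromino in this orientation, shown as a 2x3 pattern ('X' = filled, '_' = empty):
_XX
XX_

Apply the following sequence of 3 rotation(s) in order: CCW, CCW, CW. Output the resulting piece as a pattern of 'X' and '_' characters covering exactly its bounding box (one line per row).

Start:
_XX
XX_
After rotation 1 (CCW):
X_
XX
_X
After rotation 2 (CCW):
_XX
XX_
After rotation 3 (CW):
X_
XX
_X

Answer: X_
XX
_X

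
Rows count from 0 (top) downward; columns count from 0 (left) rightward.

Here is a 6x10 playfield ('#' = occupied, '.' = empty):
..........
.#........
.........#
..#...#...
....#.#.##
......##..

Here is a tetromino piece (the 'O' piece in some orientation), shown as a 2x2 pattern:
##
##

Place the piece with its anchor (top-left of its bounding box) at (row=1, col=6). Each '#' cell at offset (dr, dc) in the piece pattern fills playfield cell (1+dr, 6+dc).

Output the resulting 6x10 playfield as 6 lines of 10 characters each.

Fill (1+0,6+0) = (1,6)
Fill (1+0,6+1) = (1,7)
Fill (1+1,6+0) = (2,6)
Fill (1+1,6+1) = (2,7)

Answer: ..........
.#....##..
......##.#
..#...#...
....#.#.##
......##..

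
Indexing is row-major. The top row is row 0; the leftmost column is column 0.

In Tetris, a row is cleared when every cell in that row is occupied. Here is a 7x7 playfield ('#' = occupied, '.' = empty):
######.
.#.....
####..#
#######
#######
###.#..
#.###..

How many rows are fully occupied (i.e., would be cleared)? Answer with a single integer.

Answer: 2

Derivation:
Check each row:
  row 0: 1 empty cell -> not full
  row 1: 6 empty cells -> not full
  row 2: 2 empty cells -> not full
  row 3: 0 empty cells -> FULL (clear)
  row 4: 0 empty cells -> FULL (clear)
  row 5: 3 empty cells -> not full
  row 6: 3 empty cells -> not full
Total rows cleared: 2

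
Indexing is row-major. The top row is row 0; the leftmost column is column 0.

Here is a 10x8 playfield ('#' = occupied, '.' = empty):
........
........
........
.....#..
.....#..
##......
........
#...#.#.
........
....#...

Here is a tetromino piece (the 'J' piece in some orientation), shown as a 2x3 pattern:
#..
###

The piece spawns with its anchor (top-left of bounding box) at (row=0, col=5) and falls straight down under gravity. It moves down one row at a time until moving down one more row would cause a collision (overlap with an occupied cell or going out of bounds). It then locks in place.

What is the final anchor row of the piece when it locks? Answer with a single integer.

Spawn at (row=0, col=5). Try each row:
  row 0: fits
  row 1: fits
  row 2: blocked -> lock at row 1

Answer: 1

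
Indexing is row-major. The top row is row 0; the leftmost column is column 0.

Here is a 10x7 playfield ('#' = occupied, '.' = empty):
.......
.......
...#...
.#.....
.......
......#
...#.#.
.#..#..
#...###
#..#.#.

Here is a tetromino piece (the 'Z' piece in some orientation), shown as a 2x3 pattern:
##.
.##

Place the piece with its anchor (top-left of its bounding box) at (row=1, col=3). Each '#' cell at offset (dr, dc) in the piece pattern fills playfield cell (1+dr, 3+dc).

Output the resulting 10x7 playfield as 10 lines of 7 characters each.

Answer: .......
...##..
...###.
.#.....
.......
......#
...#.#.
.#..#..
#...###
#..#.#.

Derivation:
Fill (1+0,3+0) = (1,3)
Fill (1+0,3+1) = (1,4)
Fill (1+1,3+1) = (2,4)
Fill (1+1,3+2) = (2,5)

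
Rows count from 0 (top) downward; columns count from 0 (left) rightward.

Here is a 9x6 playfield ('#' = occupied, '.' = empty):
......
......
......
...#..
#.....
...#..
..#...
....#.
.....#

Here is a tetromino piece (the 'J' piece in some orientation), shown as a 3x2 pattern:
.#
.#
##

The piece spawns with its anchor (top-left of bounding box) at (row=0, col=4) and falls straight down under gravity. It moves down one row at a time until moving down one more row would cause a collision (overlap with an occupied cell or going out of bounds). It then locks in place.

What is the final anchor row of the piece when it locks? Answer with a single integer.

Spawn at (row=0, col=4). Try each row:
  row 0: fits
  row 1: fits
  row 2: fits
  row 3: fits
  row 4: fits
  row 5: blocked -> lock at row 4

Answer: 4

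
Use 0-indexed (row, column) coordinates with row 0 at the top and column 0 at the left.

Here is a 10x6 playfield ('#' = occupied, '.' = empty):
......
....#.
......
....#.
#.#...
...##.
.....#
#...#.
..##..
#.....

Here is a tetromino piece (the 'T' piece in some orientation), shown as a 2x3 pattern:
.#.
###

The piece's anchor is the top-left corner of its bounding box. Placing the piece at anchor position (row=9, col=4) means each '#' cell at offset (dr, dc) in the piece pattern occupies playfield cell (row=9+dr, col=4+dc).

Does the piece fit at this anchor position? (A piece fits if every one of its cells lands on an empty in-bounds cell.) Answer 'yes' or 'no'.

Check each piece cell at anchor (9, 4):
  offset (0,1) -> (9,5): empty -> OK
  offset (1,0) -> (10,4): out of bounds -> FAIL
  offset (1,1) -> (10,5): out of bounds -> FAIL
  offset (1,2) -> (10,6): out of bounds -> FAIL
All cells valid: no

Answer: no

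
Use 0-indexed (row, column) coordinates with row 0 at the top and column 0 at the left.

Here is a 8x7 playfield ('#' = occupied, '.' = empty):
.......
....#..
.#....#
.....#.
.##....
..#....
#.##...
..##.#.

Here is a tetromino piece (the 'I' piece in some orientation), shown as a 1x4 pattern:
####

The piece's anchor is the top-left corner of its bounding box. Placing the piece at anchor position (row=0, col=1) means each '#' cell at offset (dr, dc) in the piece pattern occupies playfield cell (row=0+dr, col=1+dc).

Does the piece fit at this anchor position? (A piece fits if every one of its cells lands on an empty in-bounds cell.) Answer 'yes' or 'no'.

Check each piece cell at anchor (0, 1):
  offset (0,0) -> (0,1): empty -> OK
  offset (0,1) -> (0,2): empty -> OK
  offset (0,2) -> (0,3): empty -> OK
  offset (0,3) -> (0,4): empty -> OK
All cells valid: yes

Answer: yes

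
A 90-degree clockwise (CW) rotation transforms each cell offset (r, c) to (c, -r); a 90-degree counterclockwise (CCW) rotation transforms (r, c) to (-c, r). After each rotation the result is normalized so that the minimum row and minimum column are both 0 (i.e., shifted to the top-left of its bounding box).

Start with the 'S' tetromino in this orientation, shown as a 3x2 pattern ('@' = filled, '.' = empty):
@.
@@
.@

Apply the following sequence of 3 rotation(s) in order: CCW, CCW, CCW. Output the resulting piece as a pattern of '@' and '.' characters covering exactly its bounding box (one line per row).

Answer: .@@
@@.

Derivation:
Start:
@.
@@
.@
After rotation 1 (CCW):
.@@
@@.
After rotation 2 (CCW):
@.
@@
.@
After rotation 3 (CCW):
.@@
@@.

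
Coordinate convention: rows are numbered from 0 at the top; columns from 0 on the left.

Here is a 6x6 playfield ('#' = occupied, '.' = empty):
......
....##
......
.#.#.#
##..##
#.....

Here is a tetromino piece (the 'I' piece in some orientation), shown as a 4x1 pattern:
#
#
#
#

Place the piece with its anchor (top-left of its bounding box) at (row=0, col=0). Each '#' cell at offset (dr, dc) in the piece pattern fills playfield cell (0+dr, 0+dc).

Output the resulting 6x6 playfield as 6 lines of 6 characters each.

Answer: #.....
#...##
#.....
##.#.#
##..##
#.....

Derivation:
Fill (0+0,0+0) = (0,0)
Fill (0+1,0+0) = (1,0)
Fill (0+2,0+0) = (2,0)
Fill (0+3,0+0) = (3,0)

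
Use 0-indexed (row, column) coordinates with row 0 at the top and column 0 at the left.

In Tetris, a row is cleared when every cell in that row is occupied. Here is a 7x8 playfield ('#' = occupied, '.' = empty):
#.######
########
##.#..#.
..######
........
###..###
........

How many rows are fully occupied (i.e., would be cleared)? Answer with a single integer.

Answer: 1

Derivation:
Check each row:
  row 0: 1 empty cell -> not full
  row 1: 0 empty cells -> FULL (clear)
  row 2: 4 empty cells -> not full
  row 3: 2 empty cells -> not full
  row 4: 8 empty cells -> not full
  row 5: 2 empty cells -> not full
  row 6: 8 empty cells -> not full
Total rows cleared: 1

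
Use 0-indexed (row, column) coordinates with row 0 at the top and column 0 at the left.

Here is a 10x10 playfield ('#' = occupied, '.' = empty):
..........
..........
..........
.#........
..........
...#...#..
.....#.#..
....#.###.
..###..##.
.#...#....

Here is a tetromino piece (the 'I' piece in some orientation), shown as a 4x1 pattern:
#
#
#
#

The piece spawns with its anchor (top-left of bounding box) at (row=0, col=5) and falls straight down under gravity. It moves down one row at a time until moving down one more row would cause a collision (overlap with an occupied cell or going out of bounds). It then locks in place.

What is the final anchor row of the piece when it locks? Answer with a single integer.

Answer: 2

Derivation:
Spawn at (row=0, col=5). Try each row:
  row 0: fits
  row 1: fits
  row 2: fits
  row 3: blocked -> lock at row 2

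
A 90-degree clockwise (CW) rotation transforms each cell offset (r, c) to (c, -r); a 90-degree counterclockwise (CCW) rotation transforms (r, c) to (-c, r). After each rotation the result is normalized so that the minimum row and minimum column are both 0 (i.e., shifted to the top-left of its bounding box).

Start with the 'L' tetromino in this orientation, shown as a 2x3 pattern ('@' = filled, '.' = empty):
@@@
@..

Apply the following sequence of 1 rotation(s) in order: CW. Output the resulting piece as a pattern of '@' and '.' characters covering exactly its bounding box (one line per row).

Start:
@@@
@..
After rotation 1 (CW):
@@
.@
.@

Answer: @@
.@
.@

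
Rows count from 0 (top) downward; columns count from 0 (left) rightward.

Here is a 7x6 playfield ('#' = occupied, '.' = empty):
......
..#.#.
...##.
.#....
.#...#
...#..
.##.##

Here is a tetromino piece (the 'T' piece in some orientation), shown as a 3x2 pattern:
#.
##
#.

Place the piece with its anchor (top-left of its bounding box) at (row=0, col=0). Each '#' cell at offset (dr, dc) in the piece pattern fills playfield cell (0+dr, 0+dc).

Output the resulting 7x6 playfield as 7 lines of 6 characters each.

Answer: #.....
###.#.
#..##.
.#....
.#...#
...#..
.##.##

Derivation:
Fill (0+0,0+0) = (0,0)
Fill (0+1,0+0) = (1,0)
Fill (0+1,0+1) = (1,1)
Fill (0+2,0+0) = (2,0)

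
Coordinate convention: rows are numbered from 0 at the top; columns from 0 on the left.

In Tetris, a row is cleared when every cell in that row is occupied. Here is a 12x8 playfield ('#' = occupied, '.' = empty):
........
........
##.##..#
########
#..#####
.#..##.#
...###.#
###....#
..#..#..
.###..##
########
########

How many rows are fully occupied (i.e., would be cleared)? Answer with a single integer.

Check each row:
  row 0: 8 empty cells -> not full
  row 1: 8 empty cells -> not full
  row 2: 3 empty cells -> not full
  row 3: 0 empty cells -> FULL (clear)
  row 4: 2 empty cells -> not full
  row 5: 4 empty cells -> not full
  row 6: 4 empty cells -> not full
  row 7: 4 empty cells -> not full
  row 8: 6 empty cells -> not full
  row 9: 3 empty cells -> not full
  row 10: 0 empty cells -> FULL (clear)
  row 11: 0 empty cells -> FULL (clear)
Total rows cleared: 3

Answer: 3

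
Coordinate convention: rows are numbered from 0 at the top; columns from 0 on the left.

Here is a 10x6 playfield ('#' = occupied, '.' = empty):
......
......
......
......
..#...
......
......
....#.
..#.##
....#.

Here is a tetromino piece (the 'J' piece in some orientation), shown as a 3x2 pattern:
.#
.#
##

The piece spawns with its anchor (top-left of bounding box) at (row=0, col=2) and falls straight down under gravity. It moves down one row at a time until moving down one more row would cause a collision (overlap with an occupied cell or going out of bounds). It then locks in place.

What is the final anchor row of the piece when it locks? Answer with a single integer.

Answer: 1

Derivation:
Spawn at (row=0, col=2). Try each row:
  row 0: fits
  row 1: fits
  row 2: blocked -> lock at row 1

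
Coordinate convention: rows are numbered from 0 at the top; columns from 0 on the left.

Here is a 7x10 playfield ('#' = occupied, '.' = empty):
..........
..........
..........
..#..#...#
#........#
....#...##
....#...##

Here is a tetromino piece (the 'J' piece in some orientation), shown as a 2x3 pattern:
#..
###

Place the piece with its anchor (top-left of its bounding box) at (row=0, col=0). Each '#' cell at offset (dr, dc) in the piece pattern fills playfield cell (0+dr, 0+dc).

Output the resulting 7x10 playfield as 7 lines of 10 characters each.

Fill (0+0,0+0) = (0,0)
Fill (0+1,0+0) = (1,0)
Fill (0+1,0+1) = (1,1)
Fill (0+1,0+2) = (1,2)

Answer: #.........
###.......
..........
..#..#...#
#........#
....#...##
....#...##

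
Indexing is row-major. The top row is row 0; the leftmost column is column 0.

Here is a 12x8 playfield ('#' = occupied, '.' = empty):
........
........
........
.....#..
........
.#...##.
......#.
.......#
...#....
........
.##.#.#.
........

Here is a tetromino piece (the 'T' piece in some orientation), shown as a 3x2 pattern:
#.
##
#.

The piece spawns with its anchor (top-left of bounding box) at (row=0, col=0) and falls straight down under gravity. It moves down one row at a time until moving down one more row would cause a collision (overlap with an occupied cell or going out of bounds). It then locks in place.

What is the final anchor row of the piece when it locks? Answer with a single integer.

Answer: 3

Derivation:
Spawn at (row=0, col=0). Try each row:
  row 0: fits
  row 1: fits
  row 2: fits
  row 3: fits
  row 4: blocked -> lock at row 3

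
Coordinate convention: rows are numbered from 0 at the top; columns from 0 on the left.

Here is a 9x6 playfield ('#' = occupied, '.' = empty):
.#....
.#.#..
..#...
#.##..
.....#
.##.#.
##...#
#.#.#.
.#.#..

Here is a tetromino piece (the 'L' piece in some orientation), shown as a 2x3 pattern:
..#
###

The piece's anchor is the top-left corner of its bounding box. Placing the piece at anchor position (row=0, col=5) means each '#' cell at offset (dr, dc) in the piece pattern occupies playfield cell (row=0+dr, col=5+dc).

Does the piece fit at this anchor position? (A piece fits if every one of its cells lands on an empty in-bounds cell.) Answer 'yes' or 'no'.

Answer: no

Derivation:
Check each piece cell at anchor (0, 5):
  offset (0,2) -> (0,7): out of bounds -> FAIL
  offset (1,0) -> (1,5): empty -> OK
  offset (1,1) -> (1,6): out of bounds -> FAIL
  offset (1,2) -> (1,7): out of bounds -> FAIL
All cells valid: no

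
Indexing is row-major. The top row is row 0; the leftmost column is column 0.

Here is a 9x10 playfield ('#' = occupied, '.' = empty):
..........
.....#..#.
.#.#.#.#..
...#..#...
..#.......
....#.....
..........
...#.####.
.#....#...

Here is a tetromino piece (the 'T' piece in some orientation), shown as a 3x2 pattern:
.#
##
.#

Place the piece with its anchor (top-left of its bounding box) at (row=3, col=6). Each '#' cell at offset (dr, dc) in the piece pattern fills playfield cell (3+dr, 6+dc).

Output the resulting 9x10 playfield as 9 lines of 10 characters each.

Fill (3+0,6+1) = (3,7)
Fill (3+1,6+0) = (4,6)
Fill (3+1,6+1) = (4,7)
Fill (3+2,6+1) = (5,7)

Answer: ..........
.....#..#.
.#.#.#.#..
...#..##..
..#...##..
....#..#..
..........
...#.####.
.#....#...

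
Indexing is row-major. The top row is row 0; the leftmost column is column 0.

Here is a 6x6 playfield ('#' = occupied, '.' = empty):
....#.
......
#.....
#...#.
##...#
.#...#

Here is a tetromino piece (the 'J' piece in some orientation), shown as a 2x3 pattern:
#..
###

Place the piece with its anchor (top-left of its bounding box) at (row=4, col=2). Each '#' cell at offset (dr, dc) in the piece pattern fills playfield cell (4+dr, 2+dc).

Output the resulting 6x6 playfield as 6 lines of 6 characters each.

Fill (4+0,2+0) = (4,2)
Fill (4+1,2+0) = (5,2)
Fill (4+1,2+1) = (5,3)
Fill (4+1,2+2) = (5,4)

Answer: ....#.
......
#.....
#...#.
###..#
.#####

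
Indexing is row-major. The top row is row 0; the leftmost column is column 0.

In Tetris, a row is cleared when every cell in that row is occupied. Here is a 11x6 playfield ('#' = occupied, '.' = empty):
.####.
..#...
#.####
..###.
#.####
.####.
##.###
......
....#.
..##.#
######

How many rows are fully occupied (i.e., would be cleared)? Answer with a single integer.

Check each row:
  row 0: 2 empty cells -> not full
  row 1: 5 empty cells -> not full
  row 2: 1 empty cell -> not full
  row 3: 3 empty cells -> not full
  row 4: 1 empty cell -> not full
  row 5: 2 empty cells -> not full
  row 6: 1 empty cell -> not full
  row 7: 6 empty cells -> not full
  row 8: 5 empty cells -> not full
  row 9: 3 empty cells -> not full
  row 10: 0 empty cells -> FULL (clear)
Total rows cleared: 1

Answer: 1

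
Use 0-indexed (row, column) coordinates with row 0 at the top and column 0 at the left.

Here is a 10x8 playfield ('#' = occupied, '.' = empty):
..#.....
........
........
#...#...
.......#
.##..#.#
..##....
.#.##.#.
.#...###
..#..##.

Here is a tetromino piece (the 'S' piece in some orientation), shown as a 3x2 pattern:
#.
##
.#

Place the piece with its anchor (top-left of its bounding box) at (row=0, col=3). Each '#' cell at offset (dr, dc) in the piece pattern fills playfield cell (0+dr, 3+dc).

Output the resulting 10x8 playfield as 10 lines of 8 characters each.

Answer: ..##....
...##...
....#...
#...#...
.......#
.##..#.#
..##....
.#.##.#.
.#...###
..#..##.

Derivation:
Fill (0+0,3+0) = (0,3)
Fill (0+1,3+0) = (1,3)
Fill (0+1,3+1) = (1,4)
Fill (0+2,3+1) = (2,4)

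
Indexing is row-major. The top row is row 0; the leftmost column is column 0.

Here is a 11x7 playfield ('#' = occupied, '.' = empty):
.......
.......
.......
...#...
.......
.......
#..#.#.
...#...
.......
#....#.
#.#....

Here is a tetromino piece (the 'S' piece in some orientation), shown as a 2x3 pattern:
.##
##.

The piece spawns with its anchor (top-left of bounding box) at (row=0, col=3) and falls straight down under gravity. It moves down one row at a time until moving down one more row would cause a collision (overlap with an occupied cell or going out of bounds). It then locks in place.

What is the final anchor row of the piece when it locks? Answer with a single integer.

Spawn at (row=0, col=3). Try each row:
  row 0: fits
  row 1: fits
  row 2: blocked -> lock at row 1

Answer: 1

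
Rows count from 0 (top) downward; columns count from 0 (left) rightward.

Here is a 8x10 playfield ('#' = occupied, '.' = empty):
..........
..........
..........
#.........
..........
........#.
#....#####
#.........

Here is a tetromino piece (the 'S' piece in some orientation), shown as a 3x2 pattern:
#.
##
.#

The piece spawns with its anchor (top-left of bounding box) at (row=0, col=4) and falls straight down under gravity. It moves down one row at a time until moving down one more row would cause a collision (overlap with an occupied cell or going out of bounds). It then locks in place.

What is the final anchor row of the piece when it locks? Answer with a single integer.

Answer: 3

Derivation:
Spawn at (row=0, col=4). Try each row:
  row 0: fits
  row 1: fits
  row 2: fits
  row 3: fits
  row 4: blocked -> lock at row 3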